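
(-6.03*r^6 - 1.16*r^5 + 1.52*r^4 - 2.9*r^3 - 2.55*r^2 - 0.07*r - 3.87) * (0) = 0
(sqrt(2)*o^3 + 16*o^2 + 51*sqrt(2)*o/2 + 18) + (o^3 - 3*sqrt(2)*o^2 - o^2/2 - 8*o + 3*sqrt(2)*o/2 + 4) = o^3 + sqrt(2)*o^3 - 3*sqrt(2)*o^2 + 31*o^2/2 - 8*o + 27*sqrt(2)*o + 22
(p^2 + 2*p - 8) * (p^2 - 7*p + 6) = p^4 - 5*p^3 - 16*p^2 + 68*p - 48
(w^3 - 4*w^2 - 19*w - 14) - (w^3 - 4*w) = -4*w^2 - 15*w - 14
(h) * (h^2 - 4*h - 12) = h^3 - 4*h^2 - 12*h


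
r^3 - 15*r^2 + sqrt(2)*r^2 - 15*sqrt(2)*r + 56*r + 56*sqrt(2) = (r - 8)*(r - 7)*(r + sqrt(2))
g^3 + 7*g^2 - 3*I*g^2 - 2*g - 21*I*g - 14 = (g + 7)*(g - 2*I)*(g - I)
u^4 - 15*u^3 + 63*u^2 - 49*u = u*(u - 7)^2*(u - 1)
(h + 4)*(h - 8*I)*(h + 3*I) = h^3 + 4*h^2 - 5*I*h^2 + 24*h - 20*I*h + 96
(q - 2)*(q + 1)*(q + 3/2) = q^3 + q^2/2 - 7*q/2 - 3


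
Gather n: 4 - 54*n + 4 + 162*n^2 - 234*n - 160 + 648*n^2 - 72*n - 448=810*n^2 - 360*n - 600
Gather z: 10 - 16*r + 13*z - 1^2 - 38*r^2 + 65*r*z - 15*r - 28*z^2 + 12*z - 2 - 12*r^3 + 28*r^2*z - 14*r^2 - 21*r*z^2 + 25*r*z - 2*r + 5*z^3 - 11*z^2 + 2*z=-12*r^3 - 52*r^2 - 33*r + 5*z^3 + z^2*(-21*r - 39) + z*(28*r^2 + 90*r + 27) + 7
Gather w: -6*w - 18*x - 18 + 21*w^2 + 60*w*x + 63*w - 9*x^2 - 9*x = 21*w^2 + w*(60*x + 57) - 9*x^2 - 27*x - 18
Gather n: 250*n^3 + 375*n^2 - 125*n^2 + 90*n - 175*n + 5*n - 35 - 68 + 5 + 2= 250*n^3 + 250*n^2 - 80*n - 96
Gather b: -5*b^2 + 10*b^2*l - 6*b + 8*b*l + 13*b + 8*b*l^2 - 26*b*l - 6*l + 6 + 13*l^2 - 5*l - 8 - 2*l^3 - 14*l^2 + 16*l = b^2*(10*l - 5) + b*(8*l^2 - 18*l + 7) - 2*l^3 - l^2 + 5*l - 2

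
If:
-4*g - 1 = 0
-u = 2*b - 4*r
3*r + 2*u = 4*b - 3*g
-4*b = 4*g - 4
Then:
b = 5/4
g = -1/4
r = 43/44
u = 31/22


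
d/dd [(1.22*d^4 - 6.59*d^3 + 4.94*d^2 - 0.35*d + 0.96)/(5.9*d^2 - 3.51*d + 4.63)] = (14.396*d^5 - 51.7276*d^4 + 68.8562*d^3 - 106.8095*d^2 + 34.4164*d + 1.7491)/(34.81*d^4 - 41.418*d^3 + 66.9541*d^2 - 32.5026*d + 21.4369)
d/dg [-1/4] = 0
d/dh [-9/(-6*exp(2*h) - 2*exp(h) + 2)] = (-27*exp(h) - 9/2)*exp(h)/(3*exp(2*h) + exp(h) - 1)^2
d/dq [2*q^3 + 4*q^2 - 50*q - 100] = 6*q^2 + 8*q - 50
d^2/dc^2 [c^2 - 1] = 2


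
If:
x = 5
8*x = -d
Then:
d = -40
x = 5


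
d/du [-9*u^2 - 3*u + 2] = -18*u - 3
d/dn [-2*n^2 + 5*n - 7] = 5 - 4*n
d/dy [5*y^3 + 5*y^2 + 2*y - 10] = 15*y^2 + 10*y + 2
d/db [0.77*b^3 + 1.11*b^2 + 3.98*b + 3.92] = 2.31*b^2 + 2.22*b + 3.98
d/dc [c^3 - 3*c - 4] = 3*c^2 - 3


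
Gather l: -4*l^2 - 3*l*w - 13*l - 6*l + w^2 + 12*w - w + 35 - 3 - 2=-4*l^2 + l*(-3*w - 19) + w^2 + 11*w + 30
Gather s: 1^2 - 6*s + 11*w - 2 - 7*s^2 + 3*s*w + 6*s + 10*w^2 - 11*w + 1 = -7*s^2 + 3*s*w + 10*w^2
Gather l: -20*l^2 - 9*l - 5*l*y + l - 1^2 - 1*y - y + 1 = -20*l^2 + l*(-5*y - 8) - 2*y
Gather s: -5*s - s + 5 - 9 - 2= -6*s - 6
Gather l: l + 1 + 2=l + 3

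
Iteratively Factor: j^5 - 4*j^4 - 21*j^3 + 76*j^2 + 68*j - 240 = (j + 2)*(j^4 - 6*j^3 - 9*j^2 + 94*j - 120) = (j + 2)*(j + 4)*(j^3 - 10*j^2 + 31*j - 30) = (j - 2)*(j + 2)*(j + 4)*(j^2 - 8*j + 15) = (j - 3)*(j - 2)*(j + 2)*(j + 4)*(j - 5)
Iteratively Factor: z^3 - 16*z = (z - 4)*(z^2 + 4*z) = (z - 4)*(z + 4)*(z)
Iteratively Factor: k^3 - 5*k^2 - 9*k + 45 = (k + 3)*(k^2 - 8*k + 15) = (k - 5)*(k + 3)*(k - 3)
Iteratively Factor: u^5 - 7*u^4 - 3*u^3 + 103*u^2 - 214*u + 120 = (u - 5)*(u^4 - 2*u^3 - 13*u^2 + 38*u - 24) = (u - 5)*(u + 4)*(u^3 - 6*u^2 + 11*u - 6) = (u - 5)*(u - 3)*(u + 4)*(u^2 - 3*u + 2) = (u - 5)*(u - 3)*(u - 2)*(u + 4)*(u - 1)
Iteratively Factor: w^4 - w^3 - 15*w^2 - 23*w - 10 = (w + 2)*(w^3 - 3*w^2 - 9*w - 5) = (w - 5)*(w + 2)*(w^2 + 2*w + 1) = (w - 5)*(w + 1)*(w + 2)*(w + 1)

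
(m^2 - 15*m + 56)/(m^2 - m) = (m^2 - 15*m + 56)/(m*(m - 1))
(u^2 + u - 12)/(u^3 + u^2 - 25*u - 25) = (u^2 + u - 12)/(u^3 + u^2 - 25*u - 25)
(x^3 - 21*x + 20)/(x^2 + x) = (x^3 - 21*x + 20)/(x*(x + 1))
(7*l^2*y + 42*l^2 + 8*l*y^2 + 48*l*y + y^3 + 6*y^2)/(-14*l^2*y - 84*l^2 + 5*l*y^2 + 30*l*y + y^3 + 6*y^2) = (l + y)/(-2*l + y)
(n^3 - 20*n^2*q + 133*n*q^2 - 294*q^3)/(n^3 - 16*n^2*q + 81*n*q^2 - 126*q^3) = (-n + 7*q)/(-n + 3*q)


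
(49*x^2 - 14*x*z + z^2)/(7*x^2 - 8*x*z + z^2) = (7*x - z)/(x - z)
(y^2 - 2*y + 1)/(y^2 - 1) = (y - 1)/(y + 1)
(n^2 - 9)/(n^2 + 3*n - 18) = (n + 3)/(n + 6)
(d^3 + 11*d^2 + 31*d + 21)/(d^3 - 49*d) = (d^2 + 4*d + 3)/(d*(d - 7))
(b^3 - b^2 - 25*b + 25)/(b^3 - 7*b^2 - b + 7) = (b^2 - 25)/(b^2 - 6*b - 7)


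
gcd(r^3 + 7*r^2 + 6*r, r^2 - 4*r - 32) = 1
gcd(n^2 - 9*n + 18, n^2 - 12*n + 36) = n - 6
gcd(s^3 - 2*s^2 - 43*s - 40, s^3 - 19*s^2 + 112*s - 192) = s - 8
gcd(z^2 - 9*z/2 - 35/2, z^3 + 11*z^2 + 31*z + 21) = 1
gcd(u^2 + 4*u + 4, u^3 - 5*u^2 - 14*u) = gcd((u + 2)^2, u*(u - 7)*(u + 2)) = u + 2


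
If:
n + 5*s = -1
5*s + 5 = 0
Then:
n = 4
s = -1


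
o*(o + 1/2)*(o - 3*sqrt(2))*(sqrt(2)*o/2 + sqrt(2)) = sqrt(2)*o^4/2 - 3*o^3 + 5*sqrt(2)*o^3/4 - 15*o^2/2 + sqrt(2)*o^2/2 - 3*o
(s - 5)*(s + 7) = s^2 + 2*s - 35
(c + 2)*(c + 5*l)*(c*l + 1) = c^3*l + 5*c^2*l^2 + 2*c^2*l + c^2 + 10*c*l^2 + 5*c*l + 2*c + 10*l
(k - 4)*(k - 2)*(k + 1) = k^3 - 5*k^2 + 2*k + 8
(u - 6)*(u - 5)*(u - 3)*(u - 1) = u^4 - 15*u^3 + 77*u^2 - 153*u + 90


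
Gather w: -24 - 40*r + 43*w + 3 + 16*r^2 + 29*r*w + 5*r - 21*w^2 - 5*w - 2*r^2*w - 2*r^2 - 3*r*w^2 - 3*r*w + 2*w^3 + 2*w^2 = 14*r^2 - 35*r + 2*w^3 + w^2*(-3*r - 19) + w*(-2*r^2 + 26*r + 38) - 21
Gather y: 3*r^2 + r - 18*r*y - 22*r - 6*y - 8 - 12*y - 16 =3*r^2 - 21*r + y*(-18*r - 18) - 24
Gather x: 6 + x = x + 6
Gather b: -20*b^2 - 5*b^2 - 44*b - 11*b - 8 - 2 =-25*b^2 - 55*b - 10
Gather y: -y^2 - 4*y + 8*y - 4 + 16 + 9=-y^2 + 4*y + 21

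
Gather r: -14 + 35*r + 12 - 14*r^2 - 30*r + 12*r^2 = -2*r^2 + 5*r - 2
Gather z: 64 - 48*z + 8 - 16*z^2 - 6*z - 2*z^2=-18*z^2 - 54*z + 72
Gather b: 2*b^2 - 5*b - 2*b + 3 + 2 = 2*b^2 - 7*b + 5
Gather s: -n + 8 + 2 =10 - n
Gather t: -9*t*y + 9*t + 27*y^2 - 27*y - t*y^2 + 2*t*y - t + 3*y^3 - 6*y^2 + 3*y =t*(-y^2 - 7*y + 8) + 3*y^3 + 21*y^2 - 24*y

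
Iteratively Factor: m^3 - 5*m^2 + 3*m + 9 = (m + 1)*(m^2 - 6*m + 9) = (m - 3)*(m + 1)*(m - 3)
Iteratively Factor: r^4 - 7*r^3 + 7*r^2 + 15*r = (r + 1)*(r^3 - 8*r^2 + 15*r) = (r - 5)*(r + 1)*(r^2 - 3*r) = r*(r - 5)*(r + 1)*(r - 3)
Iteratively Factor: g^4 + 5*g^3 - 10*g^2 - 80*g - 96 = (g + 3)*(g^3 + 2*g^2 - 16*g - 32) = (g - 4)*(g + 3)*(g^2 + 6*g + 8) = (g - 4)*(g + 2)*(g + 3)*(g + 4)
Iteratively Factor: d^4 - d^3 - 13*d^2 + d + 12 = (d - 1)*(d^3 - 13*d - 12) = (d - 4)*(d - 1)*(d^2 + 4*d + 3) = (d - 4)*(d - 1)*(d + 3)*(d + 1)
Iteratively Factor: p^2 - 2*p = (p)*(p - 2)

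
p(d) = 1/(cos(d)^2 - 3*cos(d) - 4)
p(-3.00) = -20.03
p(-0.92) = -0.18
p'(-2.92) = 73.52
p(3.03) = -32.19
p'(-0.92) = 0.05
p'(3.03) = -575.68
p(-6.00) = -0.17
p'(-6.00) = -0.00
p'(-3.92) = -1.69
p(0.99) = -0.19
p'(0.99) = -0.06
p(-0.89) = -0.18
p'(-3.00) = 281.82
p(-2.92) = -8.22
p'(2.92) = -73.52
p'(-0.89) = 0.04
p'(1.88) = -0.38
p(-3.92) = -0.74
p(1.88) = -0.33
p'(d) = (2*sin(d)*cos(d) - 3*sin(d))/(cos(d)^2 - 3*cos(d) - 4)^2 = (2*cos(d) - 3)*sin(d)/(sin(d)^2 + 3*cos(d) + 3)^2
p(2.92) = -8.22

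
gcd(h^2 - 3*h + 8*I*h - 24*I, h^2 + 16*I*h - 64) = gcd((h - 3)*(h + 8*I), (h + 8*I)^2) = h + 8*I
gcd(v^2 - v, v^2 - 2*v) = v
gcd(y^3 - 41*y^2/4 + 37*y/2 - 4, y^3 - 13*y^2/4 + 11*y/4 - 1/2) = y^2 - 9*y/4 + 1/2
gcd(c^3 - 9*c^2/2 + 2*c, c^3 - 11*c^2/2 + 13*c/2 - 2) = c^2 - 9*c/2 + 2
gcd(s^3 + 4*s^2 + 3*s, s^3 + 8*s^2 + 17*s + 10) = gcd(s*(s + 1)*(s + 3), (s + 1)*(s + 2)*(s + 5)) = s + 1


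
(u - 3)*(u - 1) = u^2 - 4*u + 3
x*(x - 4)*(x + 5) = x^3 + x^2 - 20*x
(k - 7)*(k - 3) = k^2 - 10*k + 21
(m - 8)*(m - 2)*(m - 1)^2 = m^4 - 12*m^3 + 37*m^2 - 42*m + 16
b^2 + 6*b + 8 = (b + 2)*(b + 4)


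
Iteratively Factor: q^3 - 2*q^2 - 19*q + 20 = (q + 4)*(q^2 - 6*q + 5) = (q - 5)*(q + 4)*(q - 1)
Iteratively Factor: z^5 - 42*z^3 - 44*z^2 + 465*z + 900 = (z - 5)*(z^4 + 5*z^3 - 17*z^2 - 129*z - 180) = (z - 5)*(z + 3)*(z^3 + 2*z^2 - 23*z - 60) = (z - 5)*(z + 3)^2*(z^2 - z - 20) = (z - 5)*(z + 3)^2*(z + 4)*(z - 5)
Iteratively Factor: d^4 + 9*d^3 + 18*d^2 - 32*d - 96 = (d + 4)*(d^3 + 5*d^2 - 2*d - 24) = (d - 2)*(d + 4)*(d^2 + 7*d + 12) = (d - 2)*(d + 3)*(d + 4)*(d + 4)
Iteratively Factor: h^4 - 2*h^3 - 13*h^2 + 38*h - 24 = (h + 4)*(h^3 - 6*h^2 + 11*h - 6) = (h - 3)*(h + 4)*(h^2 - 3*h + 2) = (h - 3)*(h - 2)*(h + 4)*(h - 1)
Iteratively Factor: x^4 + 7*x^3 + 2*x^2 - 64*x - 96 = (x - 3)*(x^3 + 10*x^2 + 32*x + 32) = (x - 3)*(x + 4)*(x^2 + 6*x + 8) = (x - 3)*(x + 2)*(x + 4)*(x + 4)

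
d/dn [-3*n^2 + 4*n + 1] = 4 - 6*n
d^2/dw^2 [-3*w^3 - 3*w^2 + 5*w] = -18*w - 6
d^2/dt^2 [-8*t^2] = -16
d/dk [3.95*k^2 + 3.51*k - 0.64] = 7.9*k + 3.51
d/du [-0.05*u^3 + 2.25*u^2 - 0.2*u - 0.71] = -0.15*u^2 + 4.5*u - 0.2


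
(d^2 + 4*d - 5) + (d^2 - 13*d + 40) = 2*d^2 - 9*d + 35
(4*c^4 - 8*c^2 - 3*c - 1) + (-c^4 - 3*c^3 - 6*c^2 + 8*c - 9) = 3*c^4 - 3*c^3 - 14*c^2 + 5*c - 10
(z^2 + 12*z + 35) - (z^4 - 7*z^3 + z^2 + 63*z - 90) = -z^4 + 7*z^3 - 51*z + 125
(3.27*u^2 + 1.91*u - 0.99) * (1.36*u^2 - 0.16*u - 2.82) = 4.4472*u^4 + 2.0744*u^3 - 10.8734*u^2 - 5.2278*u + 2.7918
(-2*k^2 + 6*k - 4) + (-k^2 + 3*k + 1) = -3*k^2 + 9*k - 3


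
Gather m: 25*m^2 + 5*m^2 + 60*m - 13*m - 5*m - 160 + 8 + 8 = 30*m^2 + 42*m - 144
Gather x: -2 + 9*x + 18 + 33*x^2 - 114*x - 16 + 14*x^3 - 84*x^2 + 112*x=14*x^3 - 51*x^2 + 7*x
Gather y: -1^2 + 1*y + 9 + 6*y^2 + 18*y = 6*y^2 + 19*y + 8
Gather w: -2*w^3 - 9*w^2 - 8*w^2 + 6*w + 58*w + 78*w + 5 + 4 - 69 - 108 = -2*w^3 - 17*w^2 + 142*w - 168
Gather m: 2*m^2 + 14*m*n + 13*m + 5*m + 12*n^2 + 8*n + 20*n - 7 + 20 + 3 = 2*m^2 + m*(14*n + 18) + 12*n^2 + 28*n + 16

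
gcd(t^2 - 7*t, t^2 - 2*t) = t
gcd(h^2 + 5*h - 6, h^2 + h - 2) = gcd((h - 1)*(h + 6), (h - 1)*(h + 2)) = h - 1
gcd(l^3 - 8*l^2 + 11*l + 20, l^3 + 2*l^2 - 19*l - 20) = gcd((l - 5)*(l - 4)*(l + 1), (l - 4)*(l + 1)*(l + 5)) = l^2 - 3*l - 4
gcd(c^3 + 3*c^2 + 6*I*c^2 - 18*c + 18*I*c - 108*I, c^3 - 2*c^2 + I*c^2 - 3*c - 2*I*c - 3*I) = c - 3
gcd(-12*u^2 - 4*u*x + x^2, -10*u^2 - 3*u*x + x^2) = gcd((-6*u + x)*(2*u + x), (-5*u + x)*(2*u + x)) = 2*u + x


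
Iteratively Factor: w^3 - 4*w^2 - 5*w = (w + 1)*(w^2 - 5*w) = w*(w + 1)*(w - 5)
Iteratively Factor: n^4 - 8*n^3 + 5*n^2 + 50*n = (n - 5)*(n^3 - 3*n^2 - 10*n) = n*(n - 5)*(n^2 - 3*n - 10) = n*(n - 5)*(n + 2)*(n - 5)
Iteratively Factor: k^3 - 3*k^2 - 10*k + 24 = (k - 4)*(k^2 + k - 6) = (k - 4)*(k + 3)*(k - 2)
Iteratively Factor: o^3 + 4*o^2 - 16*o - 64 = (o + 4)*(o^2 - 16) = (o + 4)^2*(o - 4)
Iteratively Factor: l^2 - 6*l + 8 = (l - 2)*(l - 4)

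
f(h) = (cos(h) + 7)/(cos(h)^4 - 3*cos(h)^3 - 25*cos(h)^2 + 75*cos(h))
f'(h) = (cos(h) + 7)*(4*sin(h)*cos(h)^3 - 9*sin(h)*cos(h)^2 - 50*sin(h)*cos(h) + 75*sin(h))/(cos(h)^4 - 3*cos(h)^3 - 25*cos(h)^2 + 75*cos(h))^2 - sin(h)/(cos(h)^4 - 3*cos(h)^3 - 25*cos(h)^2 + 75*cos(h))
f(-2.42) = -0.09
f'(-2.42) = -0.10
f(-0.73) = 0.19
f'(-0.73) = -0.09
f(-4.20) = -0.15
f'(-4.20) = 0.33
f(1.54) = 3.08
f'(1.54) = 98.38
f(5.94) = 0.17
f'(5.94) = -0.02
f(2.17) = -0.13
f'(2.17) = 0.23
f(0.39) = 0.17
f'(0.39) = 0.03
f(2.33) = -0.10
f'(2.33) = 0.13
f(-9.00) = -0.07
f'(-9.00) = -0.04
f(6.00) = 0.17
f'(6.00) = -0.02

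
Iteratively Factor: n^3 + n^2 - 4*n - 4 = (n + 1)*(n^2 - 4) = (n - 2)*(n + 1)*(n + 2)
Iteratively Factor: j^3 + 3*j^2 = (j + 3)*(j^2) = j*(j + 3)*(j)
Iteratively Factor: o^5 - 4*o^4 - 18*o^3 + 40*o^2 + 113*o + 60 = (o - 5)*(o^4 + o^3 - 13*o^2 - 25*o - 12) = (o - 5)*(o + 1)*(o^3 - 13*o - 12) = (o - 5)*(o + 1)^2*(o^2 - o - 12) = (o - 5)*(o - 4)*(o + 1)^2*(o + 3)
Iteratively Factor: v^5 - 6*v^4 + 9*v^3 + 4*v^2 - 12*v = (v - 2)*(v^4 - 4*v^3 + v^2 + 6*v) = (v - 2)*(v + 1)*(v^3 - 5*v^2 + 6*v) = (v - 3)*(v - 2)*(v + 1)*(v^2 - 2*v) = (v - 3)*(v - 2)^2*(v + 1)*(v)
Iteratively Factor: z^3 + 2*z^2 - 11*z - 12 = (z + 1)*(z^2 + z - 12) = (z + 1)*(z + 4)*(z - 3)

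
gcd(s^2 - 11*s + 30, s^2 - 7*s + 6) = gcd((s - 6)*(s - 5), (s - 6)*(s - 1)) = s - 6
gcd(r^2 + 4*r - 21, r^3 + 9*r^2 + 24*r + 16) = 1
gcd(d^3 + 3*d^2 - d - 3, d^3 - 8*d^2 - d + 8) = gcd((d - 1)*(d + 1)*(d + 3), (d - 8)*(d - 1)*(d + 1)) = d^2 - 1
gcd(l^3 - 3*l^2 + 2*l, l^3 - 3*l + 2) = l - 1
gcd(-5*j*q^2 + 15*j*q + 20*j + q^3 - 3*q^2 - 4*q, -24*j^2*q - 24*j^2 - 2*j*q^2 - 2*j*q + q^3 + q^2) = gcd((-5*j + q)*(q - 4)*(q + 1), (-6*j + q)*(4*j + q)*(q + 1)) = q + 1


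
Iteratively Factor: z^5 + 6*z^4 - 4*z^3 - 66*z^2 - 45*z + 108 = (z + 3)*(z^4 + 3*z^3 - 13*z^2 - 27*z + 36) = (z + 3)^2*(z^3 - 13*z + 12) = (z - 3)*(z + 3)^2*(z^2 + 3*z - 4) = (z - 3)*(z - 1)*(z + 3)^2*(z + 4)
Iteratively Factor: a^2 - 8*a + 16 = (a - 4)*(a - 4)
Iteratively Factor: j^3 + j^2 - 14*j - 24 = (j + 2)*(j^2 - j - 12) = (j + 2)*(j + 3)*(j - 4)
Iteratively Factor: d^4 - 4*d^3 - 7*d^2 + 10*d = (d)*(d^3 - 4*d^2 - 7*d + 10) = d*(d - 5)*(d^2 + d - 2) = d*(d - 5)*(d + 2)*(d - 1)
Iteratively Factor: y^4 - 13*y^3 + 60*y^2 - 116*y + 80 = (y - 5)*(y^3 - 8*y^2 + 20*y - 16) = (y - 5)*(y - 4)*(y^2 - 4*y + 4) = (y - 5)*(y - 4)*(y - 2)*(y - 2)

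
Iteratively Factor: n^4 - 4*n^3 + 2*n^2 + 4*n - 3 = (n - 1)*(n^3 - 3*n^2 - n + 3) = (n - 1)^2*(n^2 - 2*n - 3) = (n - 1)^2*(n + 1)*(n - 3)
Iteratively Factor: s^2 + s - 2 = (s - 1)*(s + 2)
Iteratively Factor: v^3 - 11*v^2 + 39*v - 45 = (v - 3)*(v^2 - 8*v + 15) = (v - 5)*(v - 3)*(v - 3)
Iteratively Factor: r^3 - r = (r)*(r^2 - 1) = r*(r - 1)*(r + 1)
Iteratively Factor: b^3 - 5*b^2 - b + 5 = (b - 1)*(b^2 - 4*b - 5) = (b - 5)*(b - 1)*(b + 1)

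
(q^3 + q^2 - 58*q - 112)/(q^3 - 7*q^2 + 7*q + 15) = (q^3 + q^2 - 58*q - 112)/(q^3 - 7*q^2 + 7*q + 15)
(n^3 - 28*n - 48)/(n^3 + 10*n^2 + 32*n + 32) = (n - 6)/(n + 4)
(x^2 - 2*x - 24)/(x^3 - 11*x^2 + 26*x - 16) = (x^2 - 2*x - 24)/(x^3 - 11*x^2 + 26*x - 16)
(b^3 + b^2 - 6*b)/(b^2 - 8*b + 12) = b*(b + 3)/(b - 6)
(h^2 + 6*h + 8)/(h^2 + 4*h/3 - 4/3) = 3*(h + 4)/(3*h - 2)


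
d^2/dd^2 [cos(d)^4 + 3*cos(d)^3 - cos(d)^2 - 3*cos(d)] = 3*cos(d)/4 - 4*cos(2*d)^2 - 27*cos(3*d)/4 + 2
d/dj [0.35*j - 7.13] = 0.350000000000000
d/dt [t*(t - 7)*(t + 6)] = 3*t^2 - 2*t - 42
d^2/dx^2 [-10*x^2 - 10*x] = -20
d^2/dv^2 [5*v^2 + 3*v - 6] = 10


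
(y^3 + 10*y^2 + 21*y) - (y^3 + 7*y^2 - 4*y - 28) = 3*y^2 + 25*y + 28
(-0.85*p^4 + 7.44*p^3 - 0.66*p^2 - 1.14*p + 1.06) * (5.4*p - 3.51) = -4.59*p^5 + 43.1595*p^4 - 29.6784*p^3 - 3.8394*p^2 + 9.7254*p - 3.7206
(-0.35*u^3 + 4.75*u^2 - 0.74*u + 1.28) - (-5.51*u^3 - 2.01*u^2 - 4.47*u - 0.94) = 5.16*u^3 + 6.76*u^2 + 3.73*u + 2.22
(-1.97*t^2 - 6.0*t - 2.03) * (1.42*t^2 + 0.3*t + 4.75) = -2.7974*t^4 - 9.111*t^3 - 14.0401*t^2 - 29.109*t - 9.6425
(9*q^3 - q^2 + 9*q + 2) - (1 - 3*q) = 9*q^3 - q^2 + 12*q + 1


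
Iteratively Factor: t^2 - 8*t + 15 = (t - 3)*(t - 5)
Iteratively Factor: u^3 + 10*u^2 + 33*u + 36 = (u + 3)*(u^2 + 7*u + 12) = (u + 3)*(u + 4)*(u + 3)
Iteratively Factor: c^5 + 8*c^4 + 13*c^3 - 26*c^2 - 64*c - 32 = (c + 4)*(c^4 + 4*c^3 - 3*c^2 - 14*c - 8) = (c - 2)*(c + 4)*(c^3 + 6*c^2 + 9*c + 4) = (c - 2)*(c + 4)^2*(c^2 + 2*c + 1) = (c - 2)*(c + 1)*(c + 4)^2*(c + 1)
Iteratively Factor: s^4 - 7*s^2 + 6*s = (s - 2)*(s^3 + 2*s^2 - 3*s) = (s - 2)*(s + 3)*(s^2 - s) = s*(s - 2)*(s + 3)*(s - 1)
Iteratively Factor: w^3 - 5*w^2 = (w)*(w^2 - 5*w) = w*(w - 5)*(w)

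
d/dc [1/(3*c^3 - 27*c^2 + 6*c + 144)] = (-c^2 + 6*c - 2/3)/(c^3 - 9*c^2 + 2*c + 48)^2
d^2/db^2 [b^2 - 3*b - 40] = 2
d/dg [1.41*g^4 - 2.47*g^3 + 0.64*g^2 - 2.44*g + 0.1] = 5.64*g^3 - 7.41*g^2 + 1.28*g - 2.44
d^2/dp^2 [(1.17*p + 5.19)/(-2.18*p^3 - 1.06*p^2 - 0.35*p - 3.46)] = (-33.361848*p^5 - 312.201288*p^4 - 192.732636*p^3 + 47.152188*p^2 + 249.076404*p + 39.631878)/(10.360232*p^9 + 15.112632*p^8 + 12.338364*p^7 + 55.373608*p^6 + 49.953138*p^5 + 27.892398*p^4 + 86.039099*p^3 + 39.341238*p^2 + 12.57018*p + 41.421736)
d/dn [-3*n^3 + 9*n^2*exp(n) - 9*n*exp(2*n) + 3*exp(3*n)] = 9*n^2*exp(n) - 9*n^2 - 18*n*exp(2*n) + 18*n*exp(n) + 9*exp(3*n) - 9*exp(2*n)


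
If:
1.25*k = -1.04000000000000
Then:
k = -0.83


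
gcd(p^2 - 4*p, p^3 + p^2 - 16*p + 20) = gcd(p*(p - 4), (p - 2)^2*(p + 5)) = 1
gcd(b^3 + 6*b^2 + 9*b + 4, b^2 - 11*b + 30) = 1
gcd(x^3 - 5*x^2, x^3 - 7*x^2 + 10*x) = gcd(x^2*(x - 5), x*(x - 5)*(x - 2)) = x^2 - 5*x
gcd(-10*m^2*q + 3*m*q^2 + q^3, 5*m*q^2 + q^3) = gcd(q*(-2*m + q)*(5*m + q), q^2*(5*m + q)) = 5*m*q + q^2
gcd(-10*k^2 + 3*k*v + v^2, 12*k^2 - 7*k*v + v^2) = 1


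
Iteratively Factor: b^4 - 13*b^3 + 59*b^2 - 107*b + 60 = (b - 5)*(b^3 - 8*b^2 + 19*b - 12) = (b - 5)*(b - 4)*(b^2 - 4*b + 3) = (b - 5)*(b - 4)*(b - 1)*(b - 3)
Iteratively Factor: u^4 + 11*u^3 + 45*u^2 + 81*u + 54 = (u + 3)*(u^3 + 8*u^2 + 21*u + 18) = (u + 3)^2*(u^2 + 5*u + 6) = (u + 2)*(u + 3)^2*(u + 3)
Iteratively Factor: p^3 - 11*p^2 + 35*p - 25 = (p - 1)*(p^2 - 10*p + 25) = (p - 5)*(p - 1)*(p - 5)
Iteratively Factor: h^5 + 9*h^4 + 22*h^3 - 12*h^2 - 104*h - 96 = (h + 2)*(h^4 + 7*h^3 + 8*h^2 - 28*h - 48) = (h - 2)*(h + 2)*(h^3 + 9*h^2 + 26*h + 24) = (h - 2)*(h + 2)*(h + 3)*(h^2 + 6*h + 8) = (h - 2)*(h + 2)^2*(h + 3)*(h + 4)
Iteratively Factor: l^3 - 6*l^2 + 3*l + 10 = (l - 2)*(l^2 - 4*l - 5) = (l - 2)*(l + 1)*(l - 5)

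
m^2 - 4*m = m*(m - 4)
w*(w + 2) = w^2 + 2*w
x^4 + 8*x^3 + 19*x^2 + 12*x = x*(x + 1)*(x + 3)*(x + 4)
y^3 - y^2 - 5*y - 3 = (y - 3)*(y + 1)^2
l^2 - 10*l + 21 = (l - 7)*(l - 3)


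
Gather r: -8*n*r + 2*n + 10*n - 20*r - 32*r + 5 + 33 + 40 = 12*n + r*(-8*n - 52) + 78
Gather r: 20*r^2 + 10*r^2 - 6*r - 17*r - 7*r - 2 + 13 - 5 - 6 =30*r^2 - 30*r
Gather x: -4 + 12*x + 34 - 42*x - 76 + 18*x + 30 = -12*x - 16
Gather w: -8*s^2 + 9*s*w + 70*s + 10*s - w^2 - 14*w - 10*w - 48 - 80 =-8*s^2 + 80*s - w^2 + w*(9*s - 24) - 128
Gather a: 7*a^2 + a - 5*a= 7*a^2 - 4*a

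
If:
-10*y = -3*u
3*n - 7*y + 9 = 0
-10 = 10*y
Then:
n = -16/3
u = -10/3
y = -1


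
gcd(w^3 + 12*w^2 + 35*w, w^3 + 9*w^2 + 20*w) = w^2 + 5*w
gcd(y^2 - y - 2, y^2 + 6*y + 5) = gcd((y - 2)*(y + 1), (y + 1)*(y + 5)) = y + 1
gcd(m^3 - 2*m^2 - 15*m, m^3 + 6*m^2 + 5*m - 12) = m + 3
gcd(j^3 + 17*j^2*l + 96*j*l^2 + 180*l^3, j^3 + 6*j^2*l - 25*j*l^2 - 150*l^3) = j^2 + 11*j*l + 30*l^2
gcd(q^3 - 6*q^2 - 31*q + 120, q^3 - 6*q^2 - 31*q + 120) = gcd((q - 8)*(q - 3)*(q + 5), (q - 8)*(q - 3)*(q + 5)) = q^3 - 6*q^2 - 31*q + 120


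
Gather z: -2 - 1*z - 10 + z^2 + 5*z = z^2 + 4*z - 12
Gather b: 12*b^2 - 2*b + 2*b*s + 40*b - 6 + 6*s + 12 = 12*b^2 + b*(2*s + 38) + 6*s + 6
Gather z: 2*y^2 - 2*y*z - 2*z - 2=2*y^2 + z*(-2*y - 2) - 2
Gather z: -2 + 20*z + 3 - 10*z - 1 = 10*z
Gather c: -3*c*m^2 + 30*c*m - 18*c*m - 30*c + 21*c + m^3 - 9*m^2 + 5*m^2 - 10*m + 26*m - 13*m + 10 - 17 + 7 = c*(-3*m^2 + 12*m - 9) + m^3 - 4*m^2 + 3*m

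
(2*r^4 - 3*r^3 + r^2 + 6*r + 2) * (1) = 2*r^4 - 3*r^3 + r^2 + 6*r + 2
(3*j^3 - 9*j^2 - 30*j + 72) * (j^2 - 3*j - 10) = 3*j^5 - 18*j^4 - 33*j^3 + 252*j^2 + 84*j - 720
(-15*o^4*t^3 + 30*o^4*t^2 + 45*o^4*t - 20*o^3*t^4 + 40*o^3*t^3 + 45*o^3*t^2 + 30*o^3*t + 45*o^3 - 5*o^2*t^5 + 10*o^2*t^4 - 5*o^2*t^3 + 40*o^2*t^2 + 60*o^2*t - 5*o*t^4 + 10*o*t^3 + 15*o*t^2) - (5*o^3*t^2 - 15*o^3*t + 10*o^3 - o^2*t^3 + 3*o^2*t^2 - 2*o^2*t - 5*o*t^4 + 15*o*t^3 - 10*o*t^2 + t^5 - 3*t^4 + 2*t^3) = -15*o^4*t^3 + 30*o^4*t^2 + 45*o^4*t - 20*o^3*t^4 + 40*o^3*t^3 + 40*o^3*t^2 + 45*o^3*t + 35*o^3 - 5*o^2*t^5 + 10*o^2*t^4 - 4*o^2*t^3 + 37*o^2*t^2 + 62*o^2*t - 5*o*t^3 + 25*o*t^2 - t^5 + 3*t^4 - 2*t^3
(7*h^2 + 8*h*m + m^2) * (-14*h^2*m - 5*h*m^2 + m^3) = -98*h^4*m - 147*h^3*m^2 - 47*h^2*m^3 + 3*h*m^4 + m^5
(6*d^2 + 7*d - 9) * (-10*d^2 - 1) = -60*d^4 - 70*d^3 + 84*d^2 - 7*d + 9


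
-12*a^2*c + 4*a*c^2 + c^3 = c*(-2*a + c)*(6*a + c)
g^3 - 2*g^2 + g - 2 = (g - 2)*(g - I)*(g + I)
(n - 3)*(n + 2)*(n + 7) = n^3 + 6*n^2 - 13*n - 42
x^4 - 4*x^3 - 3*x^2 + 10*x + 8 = (x - 4)*(x - 2)*(x + 1)^2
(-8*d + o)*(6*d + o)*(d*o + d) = -48*d^3*o - 48*d^3 - 2*d^2*o^2 - 2*d^2*o + d*o^3 + d*o^2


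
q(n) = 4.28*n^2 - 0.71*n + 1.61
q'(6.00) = 50.65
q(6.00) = 151.43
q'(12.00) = 102.01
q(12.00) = 609.41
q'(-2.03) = -18.09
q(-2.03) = 20.69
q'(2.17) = 17.87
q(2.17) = 20.22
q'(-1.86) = -16.63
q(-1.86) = 17.74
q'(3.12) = 26.00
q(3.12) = 41.06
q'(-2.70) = -23.82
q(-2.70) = 34.73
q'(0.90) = 6.99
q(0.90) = 4.44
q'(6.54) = 55.27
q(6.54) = 180.03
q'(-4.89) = -42.57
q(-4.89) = 107.43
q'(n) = 8.56*n - 0.71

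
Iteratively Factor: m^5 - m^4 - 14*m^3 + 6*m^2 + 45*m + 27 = (m - 3)*(m^4 + 2*m^3 - 8*m^2 - 18*m - 9) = (m - 3)*(m + 3)*(m^3 - m^2 - 5*m - 3) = (m - 3)^2*(m + 3)*(m^2 + 2*m + 1) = (m - 3)^2*(m + 1)*(m + 3)*(m + 1)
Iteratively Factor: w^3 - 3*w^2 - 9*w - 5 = (w + 1)*(w^2 - 4*w - 5) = (w - 5)*(w + 1)*(w + 1)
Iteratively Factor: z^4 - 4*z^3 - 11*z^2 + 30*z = (z - 2)*(z^3 - 2*z^2 - 15*z) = (z - 5)*(z - 2)*(z^2 + 3*z) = (z - 5)*(z - 2)*(z + 3)*(z)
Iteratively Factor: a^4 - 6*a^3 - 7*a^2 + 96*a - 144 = (a - 3)*(a^3 - 3*a^2 - 16*a + 48) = (a - 3)^2*(a^2 - 16) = (a - 4)*(a - 3)^2*(a + 4)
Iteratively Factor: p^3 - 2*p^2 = (p)*(p^2 - 2*p) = p*(p - 2)*(p)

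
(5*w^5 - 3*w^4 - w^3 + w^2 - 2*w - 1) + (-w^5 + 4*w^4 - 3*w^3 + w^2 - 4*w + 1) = 4*w^5 + w^4 - 4*w^3 + 2*w^2 - 6*w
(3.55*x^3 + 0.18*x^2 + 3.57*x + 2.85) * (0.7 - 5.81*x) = -20.6255*x^4 + 1.4392*x^3 - 20.6157*x^2 - 14.0595*x + 1.995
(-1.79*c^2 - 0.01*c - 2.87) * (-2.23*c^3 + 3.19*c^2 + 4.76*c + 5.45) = 3.9917*c^5 - 5.6878*c^4 - 2.1522*c^3 - 18.9584*c^2 - 13.7157*c - 15.6415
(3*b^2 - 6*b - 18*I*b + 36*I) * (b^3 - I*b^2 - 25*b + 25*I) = 3*b^5 - 6*b^4 - 21*I*b^4 - 93*b^3 + 42*I*b^3 + 186*b^2 + 525*I*b^2 + 450*b - 1050*I*b - 900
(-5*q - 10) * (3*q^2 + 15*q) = -15*q^3 - 105*q^2 - 150*q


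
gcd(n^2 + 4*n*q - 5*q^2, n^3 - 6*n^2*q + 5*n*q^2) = -n + q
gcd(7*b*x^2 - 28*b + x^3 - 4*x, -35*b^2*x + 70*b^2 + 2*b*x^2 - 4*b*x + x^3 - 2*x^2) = 7*b*x - 14*b + x^2 - 2*x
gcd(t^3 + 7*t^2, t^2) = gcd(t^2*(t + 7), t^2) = t^2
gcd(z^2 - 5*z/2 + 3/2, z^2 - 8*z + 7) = z - 1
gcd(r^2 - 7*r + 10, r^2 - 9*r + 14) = r - 2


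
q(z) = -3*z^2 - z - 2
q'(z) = -6*z - 1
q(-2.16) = -13.84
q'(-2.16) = 11.96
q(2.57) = -24.38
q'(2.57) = -16.42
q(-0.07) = -1.94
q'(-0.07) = -0.58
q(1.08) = -6.58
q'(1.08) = -7.48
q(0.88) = -5.20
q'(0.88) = -6.28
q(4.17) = -58.34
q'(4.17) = -26.02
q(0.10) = -2.13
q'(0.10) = -1.60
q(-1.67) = -8.70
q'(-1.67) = 9.02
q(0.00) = -2.00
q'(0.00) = -1.00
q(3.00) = -32.00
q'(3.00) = -19.00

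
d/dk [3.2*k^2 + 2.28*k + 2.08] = 6.4*k + 2.28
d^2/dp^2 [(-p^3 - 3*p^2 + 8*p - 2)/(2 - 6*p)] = 3*(3*p^3 - 3*p^2 + p - 1)/(27*p^3 - 27*p^2 + 9*p - 1)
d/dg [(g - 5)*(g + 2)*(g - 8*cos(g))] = (g - 5)*(g + 2)*(8*sin(g) + 1) + (g - 5)*(g - 8*cos(g)) + (g + 2)*(g - 8*cos(g))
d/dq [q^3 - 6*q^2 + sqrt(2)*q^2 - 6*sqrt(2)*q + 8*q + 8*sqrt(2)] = 3*q^2 - 12*q + 2*sqrt(2)*q - 6*sqrt(2) + 8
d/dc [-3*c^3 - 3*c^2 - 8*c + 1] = -9*c^2 - 6*c - 8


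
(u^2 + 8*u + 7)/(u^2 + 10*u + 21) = (u + 1)/(u + 3)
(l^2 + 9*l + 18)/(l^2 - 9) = (l + 6)/(l - 3)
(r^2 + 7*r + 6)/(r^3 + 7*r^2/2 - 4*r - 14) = 2*(r^2 + 7*r + 6)/(2*r^3 + 7*r^2 - 8*r - 28)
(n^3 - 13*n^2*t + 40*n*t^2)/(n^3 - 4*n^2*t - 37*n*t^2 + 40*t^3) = n*(-n + 5*t)/(-n^2 - 4*n*t + 5*t^2)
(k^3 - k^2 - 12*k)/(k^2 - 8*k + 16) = k*(k + 3)/(k - 4)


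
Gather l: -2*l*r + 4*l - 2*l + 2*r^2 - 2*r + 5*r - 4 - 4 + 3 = l*(2 - 2*r) + 2*r^2 + 3*r - 5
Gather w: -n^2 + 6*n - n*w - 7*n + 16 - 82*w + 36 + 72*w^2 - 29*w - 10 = -n^2 - n + 72*w^2 + w*(-n - 111) + 42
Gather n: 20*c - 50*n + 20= 20*c - 50*n + 20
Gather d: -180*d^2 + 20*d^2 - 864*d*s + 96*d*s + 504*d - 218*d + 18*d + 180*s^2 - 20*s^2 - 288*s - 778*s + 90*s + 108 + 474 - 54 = -160*d^2 + d*(304 - 768*s) + 160*s^2 - 976*s + 528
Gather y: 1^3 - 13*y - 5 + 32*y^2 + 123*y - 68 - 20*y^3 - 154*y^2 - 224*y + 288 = -20*y^3 - 122*y^2 - 114*y + 216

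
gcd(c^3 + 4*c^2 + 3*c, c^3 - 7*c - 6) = c + 1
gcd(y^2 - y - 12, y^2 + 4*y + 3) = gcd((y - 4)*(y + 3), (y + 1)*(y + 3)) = y + 3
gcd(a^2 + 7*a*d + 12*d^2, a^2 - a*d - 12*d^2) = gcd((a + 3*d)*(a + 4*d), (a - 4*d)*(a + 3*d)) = a + 3*d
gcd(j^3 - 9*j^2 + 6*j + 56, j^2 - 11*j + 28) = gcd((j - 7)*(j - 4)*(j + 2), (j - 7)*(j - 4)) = j^2 - 11*j + 28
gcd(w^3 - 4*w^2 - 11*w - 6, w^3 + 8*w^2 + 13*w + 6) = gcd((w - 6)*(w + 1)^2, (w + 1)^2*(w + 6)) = w^2 + 2*w + 1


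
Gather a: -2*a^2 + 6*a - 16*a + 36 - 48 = -2*a^2 - 10*a - 12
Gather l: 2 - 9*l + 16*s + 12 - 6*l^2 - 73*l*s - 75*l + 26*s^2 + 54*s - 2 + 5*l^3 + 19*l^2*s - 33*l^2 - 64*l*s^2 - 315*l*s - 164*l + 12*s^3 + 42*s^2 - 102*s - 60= 5*l^3 + l^2*(19*s - 39) + l*(-64*s^2 - 388*s - 248) + 12*s^3 + 68*s^2 - 32*s - 48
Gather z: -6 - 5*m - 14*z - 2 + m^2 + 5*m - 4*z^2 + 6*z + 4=m^2 - 4*z^2 - 8*z - 4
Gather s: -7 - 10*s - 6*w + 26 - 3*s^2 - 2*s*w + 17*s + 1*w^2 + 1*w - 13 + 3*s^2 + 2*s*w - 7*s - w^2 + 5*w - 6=0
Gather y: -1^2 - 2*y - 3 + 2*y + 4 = 0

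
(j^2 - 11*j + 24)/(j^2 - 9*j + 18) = (j - 8)/(j - 6)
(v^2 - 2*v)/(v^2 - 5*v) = (v - 2)/(v - 5)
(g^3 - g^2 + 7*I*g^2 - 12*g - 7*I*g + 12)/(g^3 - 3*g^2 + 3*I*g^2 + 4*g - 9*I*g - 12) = (g^2 + g*(-1 + 3*I) - 3*I)/(g^2 - g*(3 + I) + 3*I)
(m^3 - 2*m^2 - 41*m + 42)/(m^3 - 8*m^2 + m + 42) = (m^2 + 5*m - 6)/(m^2 - m - 6)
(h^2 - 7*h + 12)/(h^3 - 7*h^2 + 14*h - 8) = (h - 3)/(h^2 - 3*h + 2)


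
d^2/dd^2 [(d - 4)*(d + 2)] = 2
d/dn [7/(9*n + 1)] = -63/(9*n + 1)^2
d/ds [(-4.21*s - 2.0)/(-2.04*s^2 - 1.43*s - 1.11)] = (-8.5884*s^2 - 8.16*s + 1.8131)/(4.1616*s^4 + 5.8344*s^3 + 6.5737*s^2 + 3.1746*s + 1.2321)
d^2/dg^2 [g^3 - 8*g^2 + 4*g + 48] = 6*g - 16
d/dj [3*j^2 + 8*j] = 6*j + 8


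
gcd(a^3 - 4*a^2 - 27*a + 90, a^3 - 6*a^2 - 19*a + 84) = a - 3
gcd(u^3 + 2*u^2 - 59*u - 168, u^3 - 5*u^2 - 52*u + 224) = u^2 - u - 56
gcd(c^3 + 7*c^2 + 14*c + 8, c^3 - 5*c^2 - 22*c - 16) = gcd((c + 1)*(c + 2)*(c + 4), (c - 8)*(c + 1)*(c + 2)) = c^2 + 3*c + 2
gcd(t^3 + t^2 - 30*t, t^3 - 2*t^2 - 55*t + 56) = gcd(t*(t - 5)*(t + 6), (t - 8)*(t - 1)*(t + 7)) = 1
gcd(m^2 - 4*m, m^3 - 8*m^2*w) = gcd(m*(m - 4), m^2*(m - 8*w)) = m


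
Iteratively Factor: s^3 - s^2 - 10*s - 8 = (s + 2)*(s^2 - 3*s - 4) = (s - 4)*(s + 2)*(s + 1)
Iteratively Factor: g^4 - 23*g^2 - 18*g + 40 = (g + 2)*(g^3 - 2*g^2 - 19*g + 20) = (g - 5)*(g + 2)*(g^2 + 3*g - 4) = (g - 5)*(g - 1)*(g + 2)*(g + 4)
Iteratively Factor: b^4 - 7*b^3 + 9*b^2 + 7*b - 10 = (b + 1)*(b^3 - 8*b^2 + 17*b - 10) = (b - 2)*(b + 1)*(b^2 - 6*b + 5) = (b - 5)*(b - 2)*(b + 1)*(b - 1)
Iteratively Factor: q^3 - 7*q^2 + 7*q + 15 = (q + 1)*(q^2 - 8*q + 15) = (q - 3)*(q + 1)*(q - 5)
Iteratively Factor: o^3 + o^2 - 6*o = (o - 2)*(o^2 + 3*o) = (o - 2)*(o + 3)*(o)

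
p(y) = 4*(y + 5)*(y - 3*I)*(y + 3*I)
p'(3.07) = 271.90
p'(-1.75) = 2.75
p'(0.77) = 73.91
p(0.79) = 222.89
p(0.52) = 204.69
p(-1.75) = 156.81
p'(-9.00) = 648.00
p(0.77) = 221.40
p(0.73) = 218.49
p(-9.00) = -1440.00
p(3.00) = 576.00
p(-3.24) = 137.26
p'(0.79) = 75.09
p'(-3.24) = 32.37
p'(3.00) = 264.00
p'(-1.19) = 5.39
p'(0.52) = 60.04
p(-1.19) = 158.74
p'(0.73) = 71.59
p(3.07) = 594.76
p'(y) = 4*(y + 5)*(y - 3*I) + 4*(y + 5)*(y + 3*I) + 4*(y - 3*I)*(y + 3*I) = 12*y^2 + 40*y + 36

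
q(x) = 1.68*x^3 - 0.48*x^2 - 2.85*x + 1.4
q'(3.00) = 39.63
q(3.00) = 33.89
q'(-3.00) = 45.39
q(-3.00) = -39.73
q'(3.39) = 51.82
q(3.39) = 51.67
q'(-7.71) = 304.15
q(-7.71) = -775.13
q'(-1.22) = 5.82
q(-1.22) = 1.11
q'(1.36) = 5.17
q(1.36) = 0.86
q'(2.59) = 28.47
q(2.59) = 19.99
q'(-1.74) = 14.08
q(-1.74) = -3.94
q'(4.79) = 108.19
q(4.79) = 161.37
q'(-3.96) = 79.99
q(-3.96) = -99.17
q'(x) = 5.04*x^2 - 0.96*x - 2.85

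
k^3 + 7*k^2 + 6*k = k*(k + 1)*(k + 6)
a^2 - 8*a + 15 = (a - 5)*(a - 3)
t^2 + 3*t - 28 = (t - 4)*(t + 7)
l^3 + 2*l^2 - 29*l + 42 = (l - 3)*(l - 2)*(l + 7)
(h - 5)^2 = h^2 - 10*h + 25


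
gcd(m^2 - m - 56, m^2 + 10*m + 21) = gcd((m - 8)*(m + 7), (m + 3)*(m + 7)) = m + 7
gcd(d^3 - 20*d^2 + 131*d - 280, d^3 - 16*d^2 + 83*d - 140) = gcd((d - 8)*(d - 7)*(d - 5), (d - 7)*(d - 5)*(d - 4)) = d^2 - 12*d + 35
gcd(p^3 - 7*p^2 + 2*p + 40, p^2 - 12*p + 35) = p - 5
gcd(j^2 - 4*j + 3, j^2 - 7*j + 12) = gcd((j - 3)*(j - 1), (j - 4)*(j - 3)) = j - 3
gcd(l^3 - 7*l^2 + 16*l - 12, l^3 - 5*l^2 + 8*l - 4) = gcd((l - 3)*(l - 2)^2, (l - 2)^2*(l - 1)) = l^2 - 4*l + 4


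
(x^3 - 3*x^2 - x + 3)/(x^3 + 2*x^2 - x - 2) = (x - 3)/(x + 2)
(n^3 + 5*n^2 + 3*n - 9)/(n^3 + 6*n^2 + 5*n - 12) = (n + 3)/(n + 4)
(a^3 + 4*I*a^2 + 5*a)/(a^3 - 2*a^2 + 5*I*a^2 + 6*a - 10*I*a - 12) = a*(a + 5*I)/(a^2 + 2*a*(-1 + 3*I) - 12*I)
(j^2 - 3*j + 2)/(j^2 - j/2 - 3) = 2*(j - 1)/(2*j + 3)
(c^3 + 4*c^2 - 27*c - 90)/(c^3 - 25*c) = (c^2 + 9*c + 18)/(c*(c + 5))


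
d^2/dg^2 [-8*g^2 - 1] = -16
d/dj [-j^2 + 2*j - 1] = 2 - 2*j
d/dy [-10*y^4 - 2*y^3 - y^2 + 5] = 2*y*(-20*y^2 - 3*y - 1)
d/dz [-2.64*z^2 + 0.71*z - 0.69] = 0.71 - 5.28*z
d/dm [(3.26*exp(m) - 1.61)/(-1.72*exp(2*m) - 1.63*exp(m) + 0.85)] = (5.6072*exp(2*m) - 5.5384*exp(m) + 0.1467)*exp(m)/(2.9584*exp(4*m) + 5.6072*exp(3*m) - 0.2671*exp(2*m) - 2.771*exp(m) + 0.7225)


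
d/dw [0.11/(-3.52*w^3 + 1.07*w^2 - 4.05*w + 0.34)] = (1.1616*w^2 - 0.2354*w + 0.4455)/(3.52*w^3 - 1.07*w^2 + 4.05*w - 0.34)^2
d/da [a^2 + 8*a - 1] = 2*a + 8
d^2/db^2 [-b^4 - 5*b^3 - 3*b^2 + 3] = -12*b^2 - 30*b - 6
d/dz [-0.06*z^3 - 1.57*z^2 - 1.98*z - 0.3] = -0.18*z^2 - 3.14*z - 1.98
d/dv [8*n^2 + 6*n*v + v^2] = 6*n + 2*v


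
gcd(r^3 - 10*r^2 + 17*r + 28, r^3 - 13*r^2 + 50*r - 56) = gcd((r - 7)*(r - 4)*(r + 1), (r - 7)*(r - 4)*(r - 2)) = r^2 - 11*r + 28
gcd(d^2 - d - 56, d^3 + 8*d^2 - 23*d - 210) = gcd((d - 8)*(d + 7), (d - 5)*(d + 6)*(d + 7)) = d + 7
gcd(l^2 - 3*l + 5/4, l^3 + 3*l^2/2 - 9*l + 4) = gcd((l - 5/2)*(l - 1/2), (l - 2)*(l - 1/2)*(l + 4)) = l - 1/2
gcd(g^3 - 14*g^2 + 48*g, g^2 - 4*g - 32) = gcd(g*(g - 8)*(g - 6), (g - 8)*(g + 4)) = g - 8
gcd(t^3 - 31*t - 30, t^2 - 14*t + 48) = t - 6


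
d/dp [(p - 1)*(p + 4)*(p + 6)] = 3*p^2 + 18*p + 14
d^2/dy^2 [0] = 0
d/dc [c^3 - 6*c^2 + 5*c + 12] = 3*c^2 - 12*c + 5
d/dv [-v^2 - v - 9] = -2*v - 1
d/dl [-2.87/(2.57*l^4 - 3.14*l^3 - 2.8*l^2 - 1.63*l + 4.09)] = (29.5036*l^3 - 27.0354*l^2 - 16.072*l - 4.6781)/(-2.57*l^4 + 3.14*l^3 + 2.8*l^2 + 1.63*l - 4.09)^2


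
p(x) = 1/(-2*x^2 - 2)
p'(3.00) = 0.03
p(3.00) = -0.05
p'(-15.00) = 0.00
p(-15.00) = 0.00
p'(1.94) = 0.09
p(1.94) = -0.10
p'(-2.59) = -0.04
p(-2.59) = -0.06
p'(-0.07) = -0.07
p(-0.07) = -0.50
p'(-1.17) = -0.21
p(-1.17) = -0.21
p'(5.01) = 0.01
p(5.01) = -0.02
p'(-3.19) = -0.03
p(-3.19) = -0.04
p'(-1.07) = -0.23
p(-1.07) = -0.23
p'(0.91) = 0.27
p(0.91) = -0.27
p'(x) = 4*x/(-2*x^2 - 2)^2 = x/(x^2 + 1)^2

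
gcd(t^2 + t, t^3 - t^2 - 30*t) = t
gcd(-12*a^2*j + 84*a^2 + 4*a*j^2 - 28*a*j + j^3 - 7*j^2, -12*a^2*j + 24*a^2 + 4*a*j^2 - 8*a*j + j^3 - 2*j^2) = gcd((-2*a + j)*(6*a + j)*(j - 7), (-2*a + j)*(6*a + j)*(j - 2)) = 12*a^2 - 4*a*j - j^2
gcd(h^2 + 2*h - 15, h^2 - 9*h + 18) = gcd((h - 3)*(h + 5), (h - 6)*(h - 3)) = h - 3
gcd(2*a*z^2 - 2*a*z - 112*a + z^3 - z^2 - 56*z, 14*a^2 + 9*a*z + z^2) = 2*a + z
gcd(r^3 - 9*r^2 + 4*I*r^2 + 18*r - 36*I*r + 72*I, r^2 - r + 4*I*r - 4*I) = r + 4*I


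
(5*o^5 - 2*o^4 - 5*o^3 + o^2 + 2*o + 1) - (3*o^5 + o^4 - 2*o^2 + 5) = 2*o^5 - 3*o^4 - 5*o^3 + 3*o^2 + 2*o - 4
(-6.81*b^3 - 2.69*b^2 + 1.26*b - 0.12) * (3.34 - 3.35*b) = 22.8135*b^4 - 13.7339*b^3 - 13.2056*b^2 + 4.6104*b - 0.4008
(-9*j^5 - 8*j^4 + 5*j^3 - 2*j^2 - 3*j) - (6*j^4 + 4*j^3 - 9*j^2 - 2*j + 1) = -9*j^5 - 14*j^4 + j^3 + 7*j^2 - j - 1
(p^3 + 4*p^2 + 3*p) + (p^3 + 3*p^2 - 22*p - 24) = 2*p^3 + 7*p^2 - 19*p - 24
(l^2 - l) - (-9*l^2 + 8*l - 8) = 10*l^2 - 9*l + 8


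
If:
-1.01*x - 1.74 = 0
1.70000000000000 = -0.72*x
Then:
No Solution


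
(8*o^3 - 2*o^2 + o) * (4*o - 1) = 32*o^4 - 16*o^3 + 6*o^2 - o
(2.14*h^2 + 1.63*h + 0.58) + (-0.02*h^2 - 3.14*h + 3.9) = 2.12*h^2 - 1.51*h + 4.48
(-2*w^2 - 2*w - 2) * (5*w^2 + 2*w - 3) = -10*w^4 - 14*w^3 - 8*w^2 + 2*w + 6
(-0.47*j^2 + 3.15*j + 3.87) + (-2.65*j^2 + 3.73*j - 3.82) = -3.12*j^2 + 6.88*j + 0.0500000000000003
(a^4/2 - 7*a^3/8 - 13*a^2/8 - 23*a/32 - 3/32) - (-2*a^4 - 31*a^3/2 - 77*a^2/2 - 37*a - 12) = 5*a^4/2 + 117*a^3/8 + 295*a^2/8 + 1161*a/32 + 381/32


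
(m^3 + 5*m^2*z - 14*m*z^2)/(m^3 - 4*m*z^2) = (m + 7*z)/(m + 2*z)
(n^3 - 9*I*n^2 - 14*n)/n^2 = n - 9*I - 14/n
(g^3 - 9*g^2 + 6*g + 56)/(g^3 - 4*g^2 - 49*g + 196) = (g + 2)/(g + 7)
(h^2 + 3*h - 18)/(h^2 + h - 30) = (h - 3)/(h - 5)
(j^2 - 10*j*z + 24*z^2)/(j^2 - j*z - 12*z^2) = (j - 6*z)/(j + 3*z)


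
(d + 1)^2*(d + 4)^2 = d^4 + 10*d^3 + 33*d^2 + 40*d + 16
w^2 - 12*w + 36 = (w - 6)^2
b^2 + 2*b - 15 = (b - 3)*(b + 5)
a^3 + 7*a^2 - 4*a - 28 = (a - 2)*(a + 2)*(a + 7)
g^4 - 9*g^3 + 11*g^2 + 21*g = g*(g - 7)*(g - 3)*(g + 1)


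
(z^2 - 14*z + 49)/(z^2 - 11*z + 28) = (z - 7)/(z - 4)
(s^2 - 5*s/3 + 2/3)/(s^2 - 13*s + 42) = (3*s^2 - 5*s + 2)/(3*(s^2 - 13*s + 42))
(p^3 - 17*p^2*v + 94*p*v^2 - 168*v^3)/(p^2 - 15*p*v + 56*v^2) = (p^2 - 10*p*v + 24*v^2)/(p - 8*v)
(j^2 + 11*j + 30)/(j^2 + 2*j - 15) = (j + 6)/(j - 3)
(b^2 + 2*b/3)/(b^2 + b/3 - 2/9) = 3*b/(3*b - 1)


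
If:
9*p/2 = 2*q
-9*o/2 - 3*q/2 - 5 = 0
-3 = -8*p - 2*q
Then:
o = -581/450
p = 6/25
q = 27/50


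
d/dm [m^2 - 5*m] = 2*m - 5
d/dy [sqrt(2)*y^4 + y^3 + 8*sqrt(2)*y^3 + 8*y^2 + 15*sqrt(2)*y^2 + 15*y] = 4*sqrt(2)*y^3 + 3*y^2 + 24*sqrt(2)*y^2 + 16*y + 30*sqrt(2)*y + 15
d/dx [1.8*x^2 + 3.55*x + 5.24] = 3.6*x + 3.55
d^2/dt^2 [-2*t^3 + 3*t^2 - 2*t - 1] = 6 - 12*t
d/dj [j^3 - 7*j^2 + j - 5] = 3*j^2 - 14*j + 1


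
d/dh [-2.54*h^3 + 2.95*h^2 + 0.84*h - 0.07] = -7.62*h^2 + 5.9*h + 0.84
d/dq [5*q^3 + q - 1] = 15*q^2 + 1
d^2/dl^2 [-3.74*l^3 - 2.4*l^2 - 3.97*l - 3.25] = -22.44*l - 4.8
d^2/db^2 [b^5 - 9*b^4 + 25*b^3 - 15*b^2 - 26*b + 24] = 20*b^3 - 108*b^2 + 150*b - 30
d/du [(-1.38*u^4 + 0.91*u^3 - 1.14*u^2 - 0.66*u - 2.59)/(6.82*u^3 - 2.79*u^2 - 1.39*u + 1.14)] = (-9.4116*u^6 + 7.7004*u^5 + 10.9905*u^4 + 0.1798*u^3 + 55.8468*u^2 - 17.0514*u - 4.3525)/(46.5124*u^6 - 38.0556*u^5 - 11.1755*u^4 + 23.3058*u^3 - 4.4291*u^2 - 3.1692*u + 1.2996)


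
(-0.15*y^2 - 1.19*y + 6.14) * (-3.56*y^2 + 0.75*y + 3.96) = 0.534*y^4 + 4.1239*y^3 - 23.3449*y^2 - 0.1074*y + 24.3144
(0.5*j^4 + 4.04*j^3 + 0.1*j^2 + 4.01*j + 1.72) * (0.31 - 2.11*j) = -1.055*j^5 - 8.3694*j^4 + 1.0414*j^3 - 8.4301*j^2 - 2.3861*j + 0.5332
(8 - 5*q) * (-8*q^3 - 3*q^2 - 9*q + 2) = 40*q^4 - 49*q^3 + 21*q^2 - 82*q + 16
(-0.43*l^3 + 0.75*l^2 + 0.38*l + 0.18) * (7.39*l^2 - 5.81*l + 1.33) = -3.1777*l^5 + 8.0408*l^4 - 2.1212*l^3 + 0.1199*l^2 - 0.5404*l + 0.2394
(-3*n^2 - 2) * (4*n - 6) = -12*n^3 + 18*n^2 - 8*n + 12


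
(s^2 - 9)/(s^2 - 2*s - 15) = (s - 3)/(s - 5)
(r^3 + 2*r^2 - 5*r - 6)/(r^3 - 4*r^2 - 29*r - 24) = (r - 2)/(r - 8)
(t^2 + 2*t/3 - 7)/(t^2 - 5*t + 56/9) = 3*(t + 3)/(3*t - 8)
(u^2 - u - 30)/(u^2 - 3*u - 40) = (u - 6)/(u - 8)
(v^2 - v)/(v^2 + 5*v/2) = 2*(v - 1)/(2*v + 5)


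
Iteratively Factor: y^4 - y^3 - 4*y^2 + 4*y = (y + 2)*(y^3 - 3*y^2 + 2*y) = (y - 2)*(y + 2)*(y^2 - y) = (y - 2)*(y - 1)*(y + 2)*(y)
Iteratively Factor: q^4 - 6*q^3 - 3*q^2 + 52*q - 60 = (q + 3)*(q^3 - 9*q^2 + 24*q - 20) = (q - 2)*(q + 3)*(q^2 - 7*q + 10) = (q - 2)^2*(q + 3)*(q - 5)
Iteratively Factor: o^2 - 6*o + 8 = (o - 4)*(o - 2)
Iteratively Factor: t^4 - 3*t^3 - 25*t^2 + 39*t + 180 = (t - 5)*(t^3 + 2*t^2 - 15*t - 36) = (t - 5)*(t + 3)*(t^2 - t - 12) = (t - 5)*(t - 4)*(t + 3)*(t + 3)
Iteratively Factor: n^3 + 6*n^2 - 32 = (n + 4)*(n^2 + 2*n - 8) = (n - 2)*(n + 4)*(n + 4)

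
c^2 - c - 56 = (c - 8)*(c + 7)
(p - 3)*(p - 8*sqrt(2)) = p^2 - 8*sqrt(2)*p - 3*p + 24*sqrt(2)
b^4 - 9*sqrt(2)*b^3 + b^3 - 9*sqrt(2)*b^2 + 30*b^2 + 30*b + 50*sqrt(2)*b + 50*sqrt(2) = (b + 1)*(b - 5*sqrt(2))^2*(b + sqrt(2))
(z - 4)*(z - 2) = z^2 - 6*z + 8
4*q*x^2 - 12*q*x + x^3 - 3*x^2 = x*(4*q + x)*(x - 3)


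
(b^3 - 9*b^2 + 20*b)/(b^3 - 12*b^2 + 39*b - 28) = b*(b - 5)/(b^2 - 8*b + 7)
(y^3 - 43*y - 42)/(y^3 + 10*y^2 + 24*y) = (y^2 - 6*y - 7)/(y*(y + 4))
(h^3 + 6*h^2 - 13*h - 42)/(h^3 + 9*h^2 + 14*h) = (h - 3)/h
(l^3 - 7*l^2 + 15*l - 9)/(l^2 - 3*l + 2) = (l^2 - 6*l + 9)/(l - 2)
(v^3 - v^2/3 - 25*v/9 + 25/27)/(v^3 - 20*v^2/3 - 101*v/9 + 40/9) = (v - 5/3)/(v - 8)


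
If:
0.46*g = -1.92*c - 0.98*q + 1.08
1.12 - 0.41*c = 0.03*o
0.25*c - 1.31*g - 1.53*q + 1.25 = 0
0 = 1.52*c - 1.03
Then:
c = 0.68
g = 2.98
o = 28.07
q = -1.63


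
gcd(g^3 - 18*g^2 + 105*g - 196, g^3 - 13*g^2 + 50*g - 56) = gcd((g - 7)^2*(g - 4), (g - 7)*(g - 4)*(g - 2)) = g^2 - 11*g + 28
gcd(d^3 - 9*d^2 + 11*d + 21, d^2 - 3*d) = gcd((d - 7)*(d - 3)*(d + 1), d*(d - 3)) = d - 3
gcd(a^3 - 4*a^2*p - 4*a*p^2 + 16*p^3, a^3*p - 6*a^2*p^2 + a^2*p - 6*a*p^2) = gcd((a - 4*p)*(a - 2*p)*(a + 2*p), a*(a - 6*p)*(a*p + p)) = 1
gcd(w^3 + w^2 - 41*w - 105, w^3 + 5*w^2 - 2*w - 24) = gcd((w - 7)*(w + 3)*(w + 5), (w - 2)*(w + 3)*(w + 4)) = w + 3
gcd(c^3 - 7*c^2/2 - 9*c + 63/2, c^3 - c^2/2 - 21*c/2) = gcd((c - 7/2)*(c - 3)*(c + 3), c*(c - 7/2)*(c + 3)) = c^2 - c/2 - 21/2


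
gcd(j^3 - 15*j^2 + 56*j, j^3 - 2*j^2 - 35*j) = j^2 - 7*j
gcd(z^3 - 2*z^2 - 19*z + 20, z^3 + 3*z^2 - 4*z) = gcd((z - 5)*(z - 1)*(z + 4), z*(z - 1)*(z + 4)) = z^2 + 3*z - 4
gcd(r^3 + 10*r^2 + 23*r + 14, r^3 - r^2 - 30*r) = 1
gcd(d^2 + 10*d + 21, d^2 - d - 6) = 1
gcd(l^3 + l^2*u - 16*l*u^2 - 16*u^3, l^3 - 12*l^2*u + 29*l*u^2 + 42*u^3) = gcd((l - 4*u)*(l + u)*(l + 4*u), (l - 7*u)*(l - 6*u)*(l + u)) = l + u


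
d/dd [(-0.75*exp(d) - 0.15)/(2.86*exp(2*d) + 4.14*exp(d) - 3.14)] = (2.145*exp(2*d) + 0.858*exp(d) + 2.976)*exp(d)/(8.1796*exp(4*d) + 23.6808*exp(3*d) - 0.821200000000001*exp(2*d) - 25.9992*exp(d) + 9.8596)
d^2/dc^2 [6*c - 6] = 0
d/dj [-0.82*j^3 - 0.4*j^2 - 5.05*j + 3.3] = -2.46*j^2 - 0.8*j - 5.05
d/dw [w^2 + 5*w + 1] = 2*w + 5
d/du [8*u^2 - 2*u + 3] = 16*u - 2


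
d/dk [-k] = -1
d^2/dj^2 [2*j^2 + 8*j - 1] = 4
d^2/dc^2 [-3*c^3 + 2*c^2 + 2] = 4 - 18*c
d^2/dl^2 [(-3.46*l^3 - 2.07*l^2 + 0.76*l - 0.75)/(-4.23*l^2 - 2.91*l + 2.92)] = (5.6843418860808e-14*l^5 - 1.13686837721616e-13*l^4 + 65.914614*l^3 + 57.5230500000001*l^2 + 176.076618*l + 53.613102)/(75.686967*l^6 + 156.205017*l^5 - 49.281615*l^4 - 191.016765*l^3 + 34.01946*l^2 + 74.435472*l - 24.897088)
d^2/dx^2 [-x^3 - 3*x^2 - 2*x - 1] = -6*x - 6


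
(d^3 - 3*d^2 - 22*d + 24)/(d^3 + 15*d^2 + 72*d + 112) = (d^2 - 7*d + 6)/(d^2 + 11*d + 28)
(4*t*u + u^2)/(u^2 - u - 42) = u*(4*t + u)/(u^2 - u - 42)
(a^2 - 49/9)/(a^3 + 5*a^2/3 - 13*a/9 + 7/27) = 3*(3*a - 7)/(9*a^2 - 6*a + 1)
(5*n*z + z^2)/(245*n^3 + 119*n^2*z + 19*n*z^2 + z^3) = z/(49*n^2 + 14*n*z + z^2)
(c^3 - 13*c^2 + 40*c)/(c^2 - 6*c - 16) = c*(c - 5)/(c + 2)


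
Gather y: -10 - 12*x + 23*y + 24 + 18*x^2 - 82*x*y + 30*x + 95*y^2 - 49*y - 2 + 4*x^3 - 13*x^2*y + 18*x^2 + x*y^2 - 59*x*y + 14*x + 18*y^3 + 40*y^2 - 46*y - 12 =4*x^3 + 36*x^2 + 32*x + 18*y^3 + y^2*(x + 135) + y*(-13*x^2 - 141*x - 72)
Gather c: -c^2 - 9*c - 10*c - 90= -c^2 - 19*c - 90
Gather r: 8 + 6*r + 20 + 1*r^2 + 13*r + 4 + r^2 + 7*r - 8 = 2*r^2 + 26*r + 24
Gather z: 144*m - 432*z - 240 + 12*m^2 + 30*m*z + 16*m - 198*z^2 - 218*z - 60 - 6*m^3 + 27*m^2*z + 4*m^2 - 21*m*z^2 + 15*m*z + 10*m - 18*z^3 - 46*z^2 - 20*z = -6*m^3 + 16*m^2 + 170*m - 18*z^3 + z^2*(-21*m - 244) + z*(27*m^2 + 45*m - 670) - 300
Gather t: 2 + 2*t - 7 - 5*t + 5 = -3*t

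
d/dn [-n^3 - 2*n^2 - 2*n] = -3*n^2 - 4*n - 2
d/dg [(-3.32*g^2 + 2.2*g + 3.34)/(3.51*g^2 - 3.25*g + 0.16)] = (3.068*g^2 - 24.5092*g + 11.207)/(12.3201*g^4 - 22.815*g^3 + 11.6857*g^2 - 1.04*g + 0.0256)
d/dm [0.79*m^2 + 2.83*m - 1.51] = 1.58*m + 2.83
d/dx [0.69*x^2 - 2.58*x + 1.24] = 1.38*x - 2.58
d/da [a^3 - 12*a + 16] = 3*a^2 - 12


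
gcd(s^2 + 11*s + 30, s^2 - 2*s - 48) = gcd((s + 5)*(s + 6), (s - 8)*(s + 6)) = s + 6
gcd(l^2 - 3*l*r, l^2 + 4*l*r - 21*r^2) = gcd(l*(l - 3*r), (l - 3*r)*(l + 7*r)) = -l + 3*r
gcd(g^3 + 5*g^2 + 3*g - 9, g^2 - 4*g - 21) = g + 3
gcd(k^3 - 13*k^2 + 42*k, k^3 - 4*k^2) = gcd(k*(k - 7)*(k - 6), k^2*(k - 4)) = k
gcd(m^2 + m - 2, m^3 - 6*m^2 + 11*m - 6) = m - 1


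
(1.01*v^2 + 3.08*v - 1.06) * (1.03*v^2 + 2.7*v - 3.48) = 1.0403*v^4 + 5.8994*v^3 + 3.7094*v^2 - 13.5804*v + 3.6888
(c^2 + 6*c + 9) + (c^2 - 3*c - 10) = 2*c^2 + 3*c - 1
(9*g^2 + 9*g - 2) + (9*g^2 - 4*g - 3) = 18*g^2 + 5*g - 5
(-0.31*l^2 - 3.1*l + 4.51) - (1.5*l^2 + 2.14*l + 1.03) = -1.81*l^2 - 5.24*l + 3.48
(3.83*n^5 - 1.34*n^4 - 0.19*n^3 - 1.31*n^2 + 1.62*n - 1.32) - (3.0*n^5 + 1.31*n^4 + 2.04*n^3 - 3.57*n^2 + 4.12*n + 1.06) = 0.83*n^5 - 2.65*n^4 - 2.23*n^3 + 2.26*n^2 - 2.5*n - 2.38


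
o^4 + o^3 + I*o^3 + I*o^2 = o^2*(o + 1)*(o + I)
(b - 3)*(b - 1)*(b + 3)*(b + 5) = b^4 + 4*b^3 - 14*b^2 - 36*b + 45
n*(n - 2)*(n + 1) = n^3 - n^2 - 2*n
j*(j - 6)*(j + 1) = j^3 - 5*j^2 - 6*j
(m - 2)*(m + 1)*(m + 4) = m^3 + 3*m^2 - 6*m - 8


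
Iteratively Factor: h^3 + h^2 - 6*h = (h + 3)*(h^2 - 2*h) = (h - 2)*(h + 3)*(h)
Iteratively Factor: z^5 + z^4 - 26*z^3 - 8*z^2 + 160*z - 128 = (z + 4)*(z^4 - 3*z^3 - 14*z^2 + 48*z - 32) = (z - 1)*(z + 4)*(z^3 - 2*z^2 - 16*z + 32) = (z - 1)*(z + 4)^2*(z^2 - 6*z + 8) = (z - 4)*(z - 1)*(z + 4)^2*(z - 2)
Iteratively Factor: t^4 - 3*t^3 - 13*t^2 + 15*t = (t - 1)*(t^3 - 2*t^2 - 15*t) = (t - 5)*(t - 1)*(t^2 + 3*t) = (t - 5)*(t - 1)*(t + 3)*(t)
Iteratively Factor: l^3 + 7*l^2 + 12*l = (l + 3)*(l^2 + 4*l) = (l + 3)*(l + 4)*(l)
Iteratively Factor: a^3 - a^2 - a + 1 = (a - 1)*(a^2 - 1) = (a - 1)^2*(a + 1)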